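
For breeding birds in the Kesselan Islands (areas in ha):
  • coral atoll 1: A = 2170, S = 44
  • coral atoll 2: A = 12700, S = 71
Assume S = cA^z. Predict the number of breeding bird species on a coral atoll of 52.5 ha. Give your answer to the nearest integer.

z = ln(71/44) / ln(12700/2170) = 0.4785 / 1.7669 = 0.2708
c = 44 / 2170^0.2708 = 44 / 8.009 = 5.494
S₃ = 5.494 × 52.5^0.2708 = 5.494 × 2.923 ≈ 16.06

16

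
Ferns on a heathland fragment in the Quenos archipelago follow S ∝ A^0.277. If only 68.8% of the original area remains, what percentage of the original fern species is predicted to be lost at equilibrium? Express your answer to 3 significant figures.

9.84%

S_new/S_old = (A_new/A_old)^z = 0.688^0.277
= exp(0.277 × ln 0.688) = exp(0.277 × -0.3740) = exp(-0.1036) ≈ 0.9016
Fraction lost = 1 − 0.9016 = 0.0984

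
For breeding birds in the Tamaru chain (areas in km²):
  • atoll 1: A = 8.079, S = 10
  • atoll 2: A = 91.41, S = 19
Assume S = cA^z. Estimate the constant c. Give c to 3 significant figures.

z = ln(S₂/S₁) / ln(A₂/A₁) = ln(19/10) / ln(91.41/8.079) = 0.6419 / 2.4261 = 0.2646
c = S₁ / A₁^z = 10 / 8.079^0.2646 = 10 / 1.738 = 5.754

5.75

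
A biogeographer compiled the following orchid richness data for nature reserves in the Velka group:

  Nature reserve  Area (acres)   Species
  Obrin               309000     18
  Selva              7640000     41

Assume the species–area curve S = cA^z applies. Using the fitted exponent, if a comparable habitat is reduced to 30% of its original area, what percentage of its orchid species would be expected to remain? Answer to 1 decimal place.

z = ln(41/18) / ln(7640000/309000) = 0.8232 / 3.2078 = 0.2566
S_new/S_old = (A_new/A_old)^z = 0.3^0.2566 = exp(0.2566 × -1.2040) = 0.7342

73.4%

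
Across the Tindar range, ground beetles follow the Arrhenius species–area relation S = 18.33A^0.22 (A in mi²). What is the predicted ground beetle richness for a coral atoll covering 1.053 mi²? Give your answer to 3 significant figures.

18.5

S = 18.33 × 1.053^0.22
ln S = ln 18.33 + 0.22 × ln 1.053 = 2.9085 + 0.22 × 0.0516 = 2.9199
S = e^2.9199 ≈ 18.54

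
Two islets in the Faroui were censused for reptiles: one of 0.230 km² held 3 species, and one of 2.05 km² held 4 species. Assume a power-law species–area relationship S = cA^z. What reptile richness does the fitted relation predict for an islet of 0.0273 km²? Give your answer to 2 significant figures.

2.3

z = ln(4/3) / ln(2.05/0.23) = 0.2877 / 2.1875 = 0.1315
c = 3 / 0.23^0.1315 = 3 / 0.8243 = 3.64
S₃ = 3.64 × 0.0273^0.1315 = 3.64 × 0.6228 ≈ 2.267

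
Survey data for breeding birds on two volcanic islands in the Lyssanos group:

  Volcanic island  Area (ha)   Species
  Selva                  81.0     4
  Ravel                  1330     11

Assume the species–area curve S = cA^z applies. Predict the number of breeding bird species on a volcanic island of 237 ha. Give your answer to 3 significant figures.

5.90

z = ln(11/4) / ln(1330/81) = 1.0116 / 2.7985 = 0.3615
c = 4 / 81^0.3615 = 4 / 4.896 = 0.8169
S₃ = 0.8169 × 237^0.3615 = 0.8169 × 7.218 ≈ 5.897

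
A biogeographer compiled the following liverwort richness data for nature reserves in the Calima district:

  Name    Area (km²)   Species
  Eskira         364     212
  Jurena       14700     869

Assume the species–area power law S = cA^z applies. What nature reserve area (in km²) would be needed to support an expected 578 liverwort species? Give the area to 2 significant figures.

z = ln(869/212) / ln(14700/364) = 1.4108 / 3.6984 = 0.3814
c = 212 / 364^0.3814 = 212 / 9.482 = 22.36
A = (578/22.36)^(1/0.3814) ⇒ ln A = ln(25.85)/0.3814 = 8.5266
A = e^8.5266 ≈ 5047 km²

5000 km²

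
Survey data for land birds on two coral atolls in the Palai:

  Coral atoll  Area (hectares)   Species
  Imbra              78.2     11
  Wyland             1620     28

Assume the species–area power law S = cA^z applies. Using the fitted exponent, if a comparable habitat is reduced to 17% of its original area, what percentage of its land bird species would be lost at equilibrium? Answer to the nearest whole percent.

z = ln(28/11) / ln(1620/78.2) = 0.9343 / 3.0309 = 0.3083
S_new/S_old = (A_new/A_old)^z = 0.17^0.3083 = exp(0.3083 × -1.7720) = 0.5791
Fraction lost = 1 − 0.5791 = 0.4209

42%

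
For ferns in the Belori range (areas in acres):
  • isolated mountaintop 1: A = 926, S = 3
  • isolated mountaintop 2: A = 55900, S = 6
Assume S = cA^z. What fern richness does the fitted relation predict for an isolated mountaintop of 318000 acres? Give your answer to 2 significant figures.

z = ln(6/3) / ln(55900/926) = 0.6931 / 4.1004 = 0.1690
c = 3 / 926^0.1690 = 3 / 3.173 = 0.9455
S₃ = 0.9455 × 318000^0.1690 = 0.9455 × 8.514 ≈ 8.05

8.0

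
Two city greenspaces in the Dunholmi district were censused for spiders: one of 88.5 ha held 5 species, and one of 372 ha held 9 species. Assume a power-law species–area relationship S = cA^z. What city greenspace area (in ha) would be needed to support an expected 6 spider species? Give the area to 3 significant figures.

138 ha

z = ln(9/5) / ln(372/88.5) = 0.5878 / 1.4359 = 0.4094
c = 5 / 88.5^0.4094 = 5 / 6.266 = 0.798
A = (6/0.798)^(1/0.4094) ⇒ ln A = ln(7.519)/0.4094 = 4.9284
A = e^4.9284 ≈ 138.2 ha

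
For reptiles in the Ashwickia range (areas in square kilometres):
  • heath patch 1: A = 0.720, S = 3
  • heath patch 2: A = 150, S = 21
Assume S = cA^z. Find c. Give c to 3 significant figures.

3.38

z = ln(S₂/S₁) / ln(A₂/A₁) = ln(21/3) / ln(150/0.72) = 1.9459 / 5.3391 = 0.3645
c = S₁ / A₁^z = 3 / 0.72^0.3645 = 3 / 0.8872 = 3.382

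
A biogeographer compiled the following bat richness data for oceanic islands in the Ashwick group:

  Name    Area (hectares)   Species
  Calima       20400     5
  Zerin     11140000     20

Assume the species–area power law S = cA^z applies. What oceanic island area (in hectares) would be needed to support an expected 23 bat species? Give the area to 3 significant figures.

z = ln(20/5) / ln(11140000/20400) = 1.3863 / 6.3028 = 0.2200
c = 5 / 20400^0.2200 = 5 / 8.87 = 0.5637
A = (23/0.5637)^(1/0.2200) ⇒ ln A = ln(40.8)/0.2200 = 16.8615
A = e^16.8615 ≈ 21030366 hectares

21000000 hectares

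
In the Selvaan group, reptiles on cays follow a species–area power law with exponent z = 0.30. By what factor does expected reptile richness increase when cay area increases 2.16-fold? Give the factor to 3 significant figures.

1.26

S₂/S₁ = (A₂/A₁)^z = 2.16^0.3
ln(S₂/S₁) = 0.3 × ln 2.16 = 0.3 × 0.7701 = 0.2310
S₂/S₁ = e^0.2310 ≈ 1.26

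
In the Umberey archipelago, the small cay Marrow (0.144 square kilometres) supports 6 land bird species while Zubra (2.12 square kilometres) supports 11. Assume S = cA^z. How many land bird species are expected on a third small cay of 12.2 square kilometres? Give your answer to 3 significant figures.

16.3

z = ln(11/6) / ln(2.12/0.144) = 0.6061 / 2.6894 = 0.2254
c = 6 / 0.144^0.2254 = 6 / 0.6461 = 9.286
S₃ = 9.286 × 12.2^0.2254 = 9.286 × 1.757 ≈ 16.32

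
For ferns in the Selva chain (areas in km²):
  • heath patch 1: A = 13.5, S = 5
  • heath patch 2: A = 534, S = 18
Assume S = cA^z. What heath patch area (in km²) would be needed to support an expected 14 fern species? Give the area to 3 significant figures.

z = ln(18/5) / ln(534/13.5) = 1.2809 / 3.6777 = 0.3483
c = 5 / 13.5^0.3483 = 5 / 2.476 = 2.02
A = (14/2.02)^(1/0.3483) ⇒ ln A = ln(6.932)/0.3483 = 5.5588
A = e^5.5588 ≈ 259.5 km²

260 km²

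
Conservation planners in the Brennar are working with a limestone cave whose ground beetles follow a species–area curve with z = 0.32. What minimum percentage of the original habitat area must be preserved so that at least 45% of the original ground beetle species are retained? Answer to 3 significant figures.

Need (A_new/A_old)^0.32 = 0.45, so A_new/A_old = 0.45^(1/0.32) = 0.45^3.125
ln(A_new/A_old) = ln 0.45 / 0.32 = -0.7985 / 0.32 = -2.4953
A_new/A_old = e^-2.4953 ≈ 0.08247

8.25%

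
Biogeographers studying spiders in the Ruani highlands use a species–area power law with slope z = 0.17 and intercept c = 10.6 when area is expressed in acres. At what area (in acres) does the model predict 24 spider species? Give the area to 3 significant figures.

24 = 10.6 × A^0.17  ⇒  A^0.17 = 24/10.6 = 2.264
ln A = ln(2.264) / 0.17 = 0.8172 / 0.17 = 4.8071
A = e^4.8071 ≈ 122.4 acres

122 acres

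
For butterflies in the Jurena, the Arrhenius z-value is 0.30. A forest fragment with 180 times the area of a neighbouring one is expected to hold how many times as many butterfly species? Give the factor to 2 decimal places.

4.75

S₂/S₁ = (A₂/A₁)^z = 180^0.3
ln(S₂/S₁) = 0.3 × ln 180 = 0.3 × 5.1930 = 1.5579
S₂/S₁ = e^1.5579 ≈ 4.749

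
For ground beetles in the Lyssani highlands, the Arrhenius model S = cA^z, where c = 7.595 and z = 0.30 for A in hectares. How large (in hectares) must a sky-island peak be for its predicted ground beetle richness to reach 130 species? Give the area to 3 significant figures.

12900 hectares

130 = 7.595 × A^0.3  ⇒  A^0.3 = 130/7.595 = 17.12
ln A = ln(17.12) / 0.3 = 2.8400 / 0.3 = 9.4668
A = e^9.4668 ≈ 12924 hectares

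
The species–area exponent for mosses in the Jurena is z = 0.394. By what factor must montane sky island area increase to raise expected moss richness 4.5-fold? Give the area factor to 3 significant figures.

(A₂/A₁)^0.394 = 4.5, so A₂/A₁ = 4.5^(1/0.394) = 4.5^2.538
ln(A₂/A₁) = ln 4.5 / 0.394 = 1.5041 / 0.394 = 3.8175
A₂/A₁ = e^3.8175 ≈ 45.49

45.5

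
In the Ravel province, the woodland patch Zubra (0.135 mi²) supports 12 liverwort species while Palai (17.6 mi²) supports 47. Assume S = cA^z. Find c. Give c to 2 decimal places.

z = ln(S₂/S₁) / ln(A₂/A₁) = ln(47/12) / ln(17.6/0.135) = 1.3652 / 4.8704 = 0.2803
c = S₁ / A₁^z = 12 / 0.135^0.2803 = 12 / 0.5705 = 21.04

21.04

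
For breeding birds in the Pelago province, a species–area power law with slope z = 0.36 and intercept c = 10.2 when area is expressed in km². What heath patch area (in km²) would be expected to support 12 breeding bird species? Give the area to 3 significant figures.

12 = 10.2 × A^0.36  ⇒  A^0.36 = 12/10.2 = 1.176
ln A = ln(1.176) / 0.36 = 0.1625 / 0.36 = 0.4514
A = e^0.4514 ≈ 1.571 km²

1.57 km²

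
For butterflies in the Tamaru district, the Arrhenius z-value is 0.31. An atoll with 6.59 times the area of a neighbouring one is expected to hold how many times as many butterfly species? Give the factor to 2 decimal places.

S₂/S₁ = (A₂/A₁)^z = 6.59^0.31
ln(S₂/S₁) = 0.31 × ln 6.59 = 0.31 × 1.8856 = 0.5845
S₂/S₁ = e^0.5845 ≈ 1.794

1.79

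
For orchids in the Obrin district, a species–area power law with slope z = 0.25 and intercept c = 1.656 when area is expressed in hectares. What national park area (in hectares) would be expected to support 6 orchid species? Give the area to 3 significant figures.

172 hectares

6 = 1.656 × A^0.25  ⇒  A^0.25 = 6/1.656 = 3.623
ln A = ln(3.623) / 0.25 = 1.2874 / 0.25 = 5.1494
A = e^5.1494 ≈ 172.3 hectares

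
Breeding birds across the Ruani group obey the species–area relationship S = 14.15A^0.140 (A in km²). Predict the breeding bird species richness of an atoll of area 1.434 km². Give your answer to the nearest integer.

15 species

S = 14.15 × 1.434^0.14 = 14.15 × 1.052 ≈ 14.88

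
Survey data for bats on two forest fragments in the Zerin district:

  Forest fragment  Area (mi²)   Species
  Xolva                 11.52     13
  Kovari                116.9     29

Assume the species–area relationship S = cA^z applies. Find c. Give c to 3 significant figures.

z = ln(S₂/S₁) / ln(A₂/A₁) = ln(29/13) / ln(116.9/11.52) = 0.8023 / 2.3172 = 0.3463
c = S₁ / A₁^z = 13 / 11.52^0.3463 = 13 / 2.331 = 5.577

5.58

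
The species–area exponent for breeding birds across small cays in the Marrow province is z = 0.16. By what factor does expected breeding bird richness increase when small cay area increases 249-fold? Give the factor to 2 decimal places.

2.42

S₂/S₁ = (A₂/A₁)^z = 249^0.16
ln(S₂/S₁) = 0.16 × ln 249 = 0.16 × 5.5175 = 0.8828
S₂/S₁ = e^0.8828 ≈ 2.418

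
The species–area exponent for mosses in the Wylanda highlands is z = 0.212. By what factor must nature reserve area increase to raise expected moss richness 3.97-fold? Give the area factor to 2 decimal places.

(A₂/A₁)^0.212 = 3.97, so A₂/A₁ = 3.97^(1/0.212) = 3.97^4.717
ln(A₂/A₁) = ln 3.97 / 0.212 = 1.3788 / 0.212 = 6.5036
A₂/A₁ = e^6.5036 ≈ 667.5

667.55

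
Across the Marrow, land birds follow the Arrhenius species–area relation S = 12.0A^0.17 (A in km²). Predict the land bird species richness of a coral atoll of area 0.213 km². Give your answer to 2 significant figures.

9.2

S = 12 × 0.213^0.17 = 12 × 0.7688 ≈ 9.226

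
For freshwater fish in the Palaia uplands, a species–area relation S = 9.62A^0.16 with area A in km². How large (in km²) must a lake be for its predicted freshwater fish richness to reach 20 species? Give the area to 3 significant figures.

20 = 9.62 × A^0.16  ⇒  A^0.16 = 20/9.62 = 2.079
ln A = ln(2.079) / 0.16 = 0.7319 / 0.16 = 4.5743
A = e^4.5743 ≈ 96.96 km²

97.0 km²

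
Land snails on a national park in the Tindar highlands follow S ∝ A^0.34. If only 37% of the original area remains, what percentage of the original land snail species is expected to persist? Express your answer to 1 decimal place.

71.3%

S_new/S_old = (A_new/A_old)^z = 0.37^0.34
= exp(0.34 × ln 0.37) = exp(0.34 × -0.9943) = exp(-0.3380) ≈ 0.7132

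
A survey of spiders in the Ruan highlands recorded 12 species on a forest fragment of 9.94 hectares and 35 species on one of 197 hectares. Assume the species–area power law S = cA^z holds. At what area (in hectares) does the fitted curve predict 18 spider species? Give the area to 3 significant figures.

30.8 hectares

z = ln(35/12) / ln(197/9.94) = 1.0704 / 2.9866 = 0.3584
c = 12 / 9.94^0.3584 = 12 / 2.278 = 5.269
A = (18/5.269)^(1/0.3584) ⇒ ln A = ln(3.416)/0.3584 = 3.4279
A = e^3.4279 ≈ 30.81 hectares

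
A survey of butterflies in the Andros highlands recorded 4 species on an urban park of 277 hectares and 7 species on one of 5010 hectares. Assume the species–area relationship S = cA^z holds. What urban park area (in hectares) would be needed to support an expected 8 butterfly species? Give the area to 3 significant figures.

z = ln(7/4) / ln(5010/277) = 0.5596 / 2.8952 = 0.1933
c = 4 / 277^0.1933 = 4 / 2.966 = 1.349
A = (8/1.349)^(1/0.1933) ⇒ ln A = ln(5.931)/0.1933 = 9.2100
A = e^9.2100 ≈ 9997 hectares

10000 hectares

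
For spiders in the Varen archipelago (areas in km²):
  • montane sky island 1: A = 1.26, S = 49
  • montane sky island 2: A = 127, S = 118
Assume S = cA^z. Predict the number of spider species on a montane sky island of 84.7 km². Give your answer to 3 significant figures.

z = ln(118/49) / ln(127/1.26) = 0.8789 / 4.6131 = 0.1905
c = 49 / 1.26^0.1905 = 49 / 1.045 = 46.89
S₃ = 46.89 × 84.7^0.1905 = 46.89 × 2.33 ≈ 109.2

109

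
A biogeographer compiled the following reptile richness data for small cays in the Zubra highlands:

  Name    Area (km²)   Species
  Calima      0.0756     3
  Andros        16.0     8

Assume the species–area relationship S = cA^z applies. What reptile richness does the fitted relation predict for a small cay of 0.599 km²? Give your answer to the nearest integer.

4

z = ln(8/3) / ln(16/0.0756) = 0.9808 / 5.3549 = 0.1832
c = 3 / 0.0756^0.1832 = 3 / 0.6231 = 4.814
S₃ = 4.814 × 0.599^0.1832 = 4.814 × 0.9104 ≈ 4.383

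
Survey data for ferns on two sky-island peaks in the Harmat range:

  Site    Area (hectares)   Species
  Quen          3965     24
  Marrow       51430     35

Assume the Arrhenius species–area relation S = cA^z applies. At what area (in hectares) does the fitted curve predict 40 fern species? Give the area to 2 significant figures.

z = ln(35/24) / ln(51430/3965) = 0.3773 / 2.5627 = 0.1472
c = 24 / 3965^0.1472 = 24 / 3.386 = 7.087
A = (40/7.087)^(1/0.1472) ⇒ ln A = ln(5.644)/0.1472 = 11.7550
A = e^11.7550 ≈ 127385 hectares

130000 hectares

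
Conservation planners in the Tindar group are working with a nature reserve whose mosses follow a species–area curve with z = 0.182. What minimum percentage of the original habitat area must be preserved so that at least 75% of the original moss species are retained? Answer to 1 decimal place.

20.6%

Need (A_new/A_old)^0.182 = 0.75, so A_new/A_old = 0.75^(1/0.182) = 0.75^5.495
ln(A_new/A_old) = ln 0.75 / 0.182 = -0.2877 / 0.182 = -1.5807
A_new/A_old = e^-1.5807 ≈ 0.2058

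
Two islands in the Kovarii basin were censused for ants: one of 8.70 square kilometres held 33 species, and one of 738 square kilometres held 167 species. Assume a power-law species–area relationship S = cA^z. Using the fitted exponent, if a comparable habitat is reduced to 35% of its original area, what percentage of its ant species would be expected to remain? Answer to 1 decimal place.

z = ln(167/33) / ln(738/8.7) = 1.6215 / 4.4406 = 0.3651
S_new/S_old = (A_new/A_old)^z = 0.35^0.3651 = exp(0.3651 × -1.0498) = 0.6816

68.2%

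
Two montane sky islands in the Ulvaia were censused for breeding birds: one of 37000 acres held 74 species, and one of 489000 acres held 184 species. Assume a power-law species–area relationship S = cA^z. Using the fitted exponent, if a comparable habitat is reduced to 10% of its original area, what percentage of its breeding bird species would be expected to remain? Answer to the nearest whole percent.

44%

z = ln(184/74) / ln(489000/37000) = 0.9109 / 2.5814 = 0.3529
S_new/S_old = (A_new/A_old)^z = 0.1^0.3529 = exp(0.3529 × -2.3026) = 0.4438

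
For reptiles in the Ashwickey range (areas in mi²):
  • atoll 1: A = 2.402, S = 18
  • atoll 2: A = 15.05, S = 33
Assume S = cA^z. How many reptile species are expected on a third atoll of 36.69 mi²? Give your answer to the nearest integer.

z = ln(33/18) / ln(15.05/2.402) = 0.6061 / 1.8351 = 0.3303
c = 18 / 2.402^0.3303 = 18 / 1.336 = 13.48
S₃ = 13.48 × 36.69^0.3303 = 13.48 × 3.287 ≈ 44.29

44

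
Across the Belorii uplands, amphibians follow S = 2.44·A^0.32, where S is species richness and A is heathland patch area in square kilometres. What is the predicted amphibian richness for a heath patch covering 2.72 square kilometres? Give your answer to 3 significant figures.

3.36

S = 2.44 × 2.72^0.32
ln S = ln 2.44 + 0.32 × ln 2.72 = 0.8920 + 0.32 × 1.0006 = 1.2122
S = e^1.2122 ≈ 3.361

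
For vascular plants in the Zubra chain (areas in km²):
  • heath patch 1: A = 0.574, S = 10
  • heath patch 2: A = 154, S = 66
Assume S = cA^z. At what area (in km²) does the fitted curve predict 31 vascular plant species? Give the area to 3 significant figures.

16.4 km²

z = ln(66/10) / ln(154/0.574) = 1.8871 / 5.5921 = 0.3375
c = 10 / 0.574^0.3375 = 10 / 0.8292 = 12.06
A = (31/12.06)^(1/0.3375) ⇒ ln A = ln(2.57)/0.3375 = 2.7976
A = e^2.7976 ≈ 16.41 km²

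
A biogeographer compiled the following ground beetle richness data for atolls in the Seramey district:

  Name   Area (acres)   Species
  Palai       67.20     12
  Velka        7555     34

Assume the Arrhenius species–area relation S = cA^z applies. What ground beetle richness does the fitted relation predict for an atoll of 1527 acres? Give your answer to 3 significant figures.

23.9

z = ln(34/12) / ln(7555/67.2) = 1.0415 / 4.7223 = 0.2205
c = 12 / 67.2^0.2205 = 12 / 2.529 = 4.744
S₃ = 4.744 × 1527^0.2205 = 4.744 × 5.037 ≈ 23.9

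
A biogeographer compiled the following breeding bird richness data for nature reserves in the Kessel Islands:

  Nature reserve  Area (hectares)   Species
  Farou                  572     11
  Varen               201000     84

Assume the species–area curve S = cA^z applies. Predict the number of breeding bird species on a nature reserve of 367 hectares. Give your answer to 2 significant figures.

z = ln(84/11) / ln(201000/572) = 2.0329 / 5.8619 = 0.3468
c = 11 / 572^0.3468 = 11 / 9.042 = 1.217
S₃ = 1.217 × 367^0.3468 = 1.217 × 7.752 ≈ 9.431

9.4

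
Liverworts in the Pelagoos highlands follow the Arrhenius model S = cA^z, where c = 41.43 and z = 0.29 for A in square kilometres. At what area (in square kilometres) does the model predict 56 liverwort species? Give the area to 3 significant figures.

2.83 square kilometres

56 = 41.43 × A^0.29  ⇒  A^0.29 = 56/41.43 = 1.352
ln A = ln(1.352) / 0.29 = 0.3013 / 0.29 = 1.0391
A = e^1.0391 ≈ 2.827 square kilometres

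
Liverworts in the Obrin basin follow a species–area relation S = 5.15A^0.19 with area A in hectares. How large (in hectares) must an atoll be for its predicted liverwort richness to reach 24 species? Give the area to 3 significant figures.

3300 hectares

24 = 5.15 × A^0.19  ⇒  A^0.19 = 24/5.15 = 4.66
ln A = ln(4.66) / 0.19 = 1.5391 / 0.19 = 8.1003
A = e^8.1003 ≈ 3295 hectares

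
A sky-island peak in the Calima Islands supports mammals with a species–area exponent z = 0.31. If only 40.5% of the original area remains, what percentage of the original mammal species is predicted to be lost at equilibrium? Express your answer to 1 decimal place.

S_new/S_old = (A_new/A_old)^z = 0.405^0.31
= exp(0.31 × ln 0.405) = exp(0.31 × -0.9039) = exp(-0.2802) ≈ 0.7556
Fraction lost = 1 − 0.7556 = 0.2444

24.4%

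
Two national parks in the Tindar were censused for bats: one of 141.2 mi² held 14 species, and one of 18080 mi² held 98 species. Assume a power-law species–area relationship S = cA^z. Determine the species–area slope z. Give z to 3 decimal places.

0.401

Taking logs: ln S = ln c + z ln A, so z = (ln S₂ − ln S₁)/(ln A₂ − ln A₁).
z = ln(98/14) / ln(18080/141.2) = ln(7) / ln(128) = 1.9459 / 4.8524 = 0.4010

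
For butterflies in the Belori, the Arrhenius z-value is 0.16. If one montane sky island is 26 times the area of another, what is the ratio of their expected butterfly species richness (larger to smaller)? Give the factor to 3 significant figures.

S₂/S₁ = (A₂/A₁)^z = 26^0.16
ln(S₂/S₁) = 0.16 × ln 26 = 0.16 × 3.2581 = 0.5213
S₂/S₁ = e^0.5213 ≈ 1.684

1.68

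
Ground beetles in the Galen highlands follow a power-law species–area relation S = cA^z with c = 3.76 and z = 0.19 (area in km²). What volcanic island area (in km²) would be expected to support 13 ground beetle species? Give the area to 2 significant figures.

680 km²

13 = 3.76 × A^0.19  ⇒  A^0.19 = 13/3.76 = 3.457
ln A = ln(3.457) / 0.19 = 1.2405 / 0.19 = 6.5291
A = e^6.5291 ≈ 684.8 km²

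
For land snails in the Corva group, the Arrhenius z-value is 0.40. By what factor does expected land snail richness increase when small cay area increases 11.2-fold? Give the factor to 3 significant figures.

2.63

S₂/S₁ = (A₂/A₁)^z = 11.2^0.4
ln(S₂/S₁) = 0.4 × ln 11.2 = 0.4 × 2.4159 = 0.9664
S₂/S₁ = e^0.9664 ≈ 2.628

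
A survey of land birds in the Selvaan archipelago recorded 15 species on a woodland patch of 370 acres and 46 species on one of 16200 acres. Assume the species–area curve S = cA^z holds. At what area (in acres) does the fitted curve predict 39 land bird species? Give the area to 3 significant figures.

9280 acres

z = ln(46/15) / ln(16200/370) = 1.1206 / 3.7793 = 0.2965
c = 15 / 370^0.2965 = 15 / 5.774 = 2.598
A = (39/2.598)^(1/0.2965) ⇒ ln A = ln(15.01)/0.2965 = 9.1360
A = e^9.1360 ≈ 9284 acres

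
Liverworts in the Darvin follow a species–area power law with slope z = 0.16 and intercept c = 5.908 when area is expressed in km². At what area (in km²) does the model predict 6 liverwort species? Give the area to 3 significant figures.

6 = 5.908 × A^0.16  ⇒  A^0.16 = 6/5.908 = 1.016
ln A = ln(1.016) / 0.16 = 0.0155 / 0.16 = 0.0966
A = e^0.0966 ≈ 1.101 km²

1.10 km²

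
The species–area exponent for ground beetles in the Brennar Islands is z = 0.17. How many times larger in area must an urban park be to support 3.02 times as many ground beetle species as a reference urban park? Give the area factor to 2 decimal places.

666.15

(A₂/A₁)^0.17 = 3.02, so A₂/A₁ = 3.02^(1/0.17) = 3.02^5.882
ln(A₂/A₁) = ln 3.02 / 0.17 = 1.1053 / 0.17 = 6.5015
A₂/A₁ = e^6.5015 ≈ 666.1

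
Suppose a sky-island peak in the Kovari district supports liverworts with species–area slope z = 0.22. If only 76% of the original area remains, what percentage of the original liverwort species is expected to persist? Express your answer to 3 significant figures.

S_new/S_old = (A_new/A_old)^z = 0.76^0.22
= exp(0.22 × ln 0.76) = exp(0.22 × -0.2744) = exp(-0.0604) ≈ 0.9414

94.1%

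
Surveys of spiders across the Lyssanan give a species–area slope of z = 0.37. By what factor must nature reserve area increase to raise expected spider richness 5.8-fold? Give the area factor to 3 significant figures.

116

(A₂/A₁)^0.37 = 5.8, so A₂/A₁ = 5.8^(1/0.37) = 5.8^2.703
ln(A₂/A₁) = ln 5.8 / 0.37 = 1.7579 / 0.37 = 4.7510
A₂/A₁ = e^4.7510 ≈ 115.7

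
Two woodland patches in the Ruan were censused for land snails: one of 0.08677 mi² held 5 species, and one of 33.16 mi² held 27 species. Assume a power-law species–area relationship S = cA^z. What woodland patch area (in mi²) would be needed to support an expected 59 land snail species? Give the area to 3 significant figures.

z = ln(27/5) / ln(33.16/0.08677) = 1.6864 / 5.9458 = 0.2836
c = 5 / 0.08677^0.2836 = 5 / 0.4999 = 10
A = (59/10)^(1/0.2836) ⇒ ln A = ln(5.899)/0.2836 = 6.2574
A = e^6.2574 ≈ 521.9 mi²

522 mi²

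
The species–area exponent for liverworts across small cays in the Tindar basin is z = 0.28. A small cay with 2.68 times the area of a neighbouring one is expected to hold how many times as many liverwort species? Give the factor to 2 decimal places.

1.32

S₂/S₁ = (A₂/A₁)^z = 2.68^0.28
ln(S₂/S₁) = 0.28 × ln 2.68 = 0.28 × 0.9858 = 0.2760
S₂/S₁ = e^0.2760 ≈ 1.318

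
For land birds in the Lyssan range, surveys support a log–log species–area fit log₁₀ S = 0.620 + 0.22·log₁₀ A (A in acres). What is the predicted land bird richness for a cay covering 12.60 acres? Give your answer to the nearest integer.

7

S = 4.169 × 12.6^0.22
ln S = ln 4.169 + 0.22 × ln 12.6 = 1.4276 + 0.22 × 2.5337 = 1.9850
S = e^1.9850 ≈ 7.279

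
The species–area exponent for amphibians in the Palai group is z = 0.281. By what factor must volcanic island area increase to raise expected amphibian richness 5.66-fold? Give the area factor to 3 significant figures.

(A₂/A₁)^0.281 = 5.66, so A₂/A₁ = 5.66^(1/0.281) = 5.66^3.559
ln(A₂/A₁) = ln 5.66 / 0.281 = 1.7334 / 0.281 = 6.1688
A₂/A₁ = e^6.1688 ≈ 477.6

478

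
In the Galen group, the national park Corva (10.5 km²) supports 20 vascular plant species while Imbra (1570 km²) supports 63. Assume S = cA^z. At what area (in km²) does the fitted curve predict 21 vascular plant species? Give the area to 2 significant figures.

z = ln(63/20) / ln(1570/10.5) = 1.1474 / 5.0075 = 0.2291
c = 20 / 10.5^0.2291 = 20 / 1.714 = 11.67
A = (21/11.67)^(1/0.2291) ⇒ ln A = ln(1.8)/0.2291 = 2.5643
A = e^2.5643 ≈ 12.99 km²

13 km²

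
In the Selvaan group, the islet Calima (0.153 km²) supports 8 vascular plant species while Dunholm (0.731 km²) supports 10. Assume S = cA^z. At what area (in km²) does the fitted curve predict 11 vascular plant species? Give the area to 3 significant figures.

z = ln(10/8) / ln(0.731/0.153) = 0.2231 / 1.5640 = 0.1427
c = 8 / 0.153^0.1427 = 8 / 0.765 = 10.46
A = (11/10.46)^(1/0.1427) ⇒ ln A = ln(1.052)/0.1427 = 0.3547
A = e^0.3547 ≈ 1.426 km²

1.43 km²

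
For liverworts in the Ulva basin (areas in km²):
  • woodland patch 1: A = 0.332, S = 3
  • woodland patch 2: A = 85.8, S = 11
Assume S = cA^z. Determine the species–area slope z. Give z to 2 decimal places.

Taking logs: ln S = ln c + z ln A, so z = (ln S₂ − ln S₁)/(ln A₂ − ln A₁).
z = ln(11/3) / ln(85.8/0.332) = ln(3.667) / ln(258.4) = 1.2993 / 5.5546 = 0.2339

0.23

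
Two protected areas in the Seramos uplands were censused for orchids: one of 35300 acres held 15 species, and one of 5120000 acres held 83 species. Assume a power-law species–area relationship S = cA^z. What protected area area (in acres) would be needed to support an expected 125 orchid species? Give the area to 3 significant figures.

z = ln(83/15) / ln(5120000/35300) = 1.7108 / 4.9770 = 0.3437
c = 15 / 35300^0.3437 = 15 / 36.58 = 0.4101
A = (125/0.4101)^(1/0.3437) ⇒ ln A = ln(304.8)/0.3437 = 16.6399
A = e^16.6399 ≈ 16850706 acres

16900000 acres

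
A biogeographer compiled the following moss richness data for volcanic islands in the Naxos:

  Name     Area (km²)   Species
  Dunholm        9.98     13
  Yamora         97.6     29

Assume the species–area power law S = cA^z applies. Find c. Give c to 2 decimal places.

5.79

z = ln(S₂/S₁) / ln(A₂/A₁) = ln(29/13) / ln(97.6/9.98) = 0.8023 / 2.2803 = 0.3519
c = S₁ / A₁^z = 13 / 9.98^0.3519 = 13 / 2.247 = 5.786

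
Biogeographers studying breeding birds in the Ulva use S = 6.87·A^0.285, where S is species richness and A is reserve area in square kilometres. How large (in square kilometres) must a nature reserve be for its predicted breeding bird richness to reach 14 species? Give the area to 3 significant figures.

12.2 square kilometres

14 = 6.87 × A^0.285  ⇒  A^0.285 = 14/6.87 = 2.038
ln A = ln(2.038) / 0.285 = 0.7119 / 0.285 = 2.4979
A = e^2.4979 ≈ 12.16 square kilometres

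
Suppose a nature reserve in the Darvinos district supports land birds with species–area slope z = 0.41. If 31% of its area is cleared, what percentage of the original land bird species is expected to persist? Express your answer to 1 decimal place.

S_new/S_old = (A_new/A_old)^z = 0.69^0.41
= exp(0.41 × ln 0.69) = exp(0.41 × -0.3711) = exp(-0.1521) ≈ 0.8589

85.9%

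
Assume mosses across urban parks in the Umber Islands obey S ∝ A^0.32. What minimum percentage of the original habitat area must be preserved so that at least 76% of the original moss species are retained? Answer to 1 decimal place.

42.4%

Need (A_new/A_old)^0.32 = 0.76, so A_new/A_old = 0.76^(1/0.32) = 0.76^3.125
ln(A_new/A_old) = ln 0.76 / 0.32 = -0.2744 / 0.32 = -0.8576
A_new/A_old = e^-0.8576 ≈ 0.4242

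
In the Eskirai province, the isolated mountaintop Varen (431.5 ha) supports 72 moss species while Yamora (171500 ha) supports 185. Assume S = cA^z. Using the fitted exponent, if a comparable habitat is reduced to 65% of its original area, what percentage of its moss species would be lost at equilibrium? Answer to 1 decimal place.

z = ln(185/72) / ln(171500/431.5) = 0.9437 / 5.9851 = 0.1577
S_new/S_old = (A_new/A_old)^z = 0.65^0.1577 = exp(0.1577 × -0.4308) = 0.9343
Fraction lost = 1 − 0.9343 = 0.06567

6.6%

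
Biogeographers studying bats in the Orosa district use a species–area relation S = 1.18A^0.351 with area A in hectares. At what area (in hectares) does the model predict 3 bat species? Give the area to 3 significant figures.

14.3 hectares

3 = 1.18 × A^0.351  ⇒  A^0.351 = 3/1.18 = 2.542
ln A = ln(2.542) / 0.351 = 0.9331 / 0.351 = 2.6584
A = e^2.6584 ≈ 14.27 hectares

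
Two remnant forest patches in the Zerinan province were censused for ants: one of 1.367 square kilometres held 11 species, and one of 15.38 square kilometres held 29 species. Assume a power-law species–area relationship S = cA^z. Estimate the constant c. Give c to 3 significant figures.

z = ln(S₂/S₁) / ln(A₂/A₁) = ln(29/11) / ln(15.38/1.367) = 0.9694 / 2.4204 = 0.4005
c = S₁ / A₁^z = 11 / 1.367^0.4005 = 11 / 1.133 = 9.705

9.71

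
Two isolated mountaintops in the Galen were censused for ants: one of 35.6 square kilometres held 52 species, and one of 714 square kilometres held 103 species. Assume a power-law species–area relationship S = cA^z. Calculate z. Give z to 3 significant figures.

Taking logs: ln S = ln c + z ln A, so z = (ln S₂ − ln S₁)/(ln A₂ − ln A₁).
z = ln(103/52) / ln(714/35.6) = ln(1.981) / ln(20.06) = 0.6835 / 2.9985 = 0.2279

0.228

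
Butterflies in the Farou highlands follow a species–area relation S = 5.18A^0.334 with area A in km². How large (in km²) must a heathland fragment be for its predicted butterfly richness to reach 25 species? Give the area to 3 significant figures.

25 = 5.18 × A^0.334  ⇒  A^0.334 = 25/5.18 = 4.826
ln A = ln(4.826) / 0.334 = 1.5741 / 0.334 = 4.7128
A = e^4.7128 ≈ 111.4 km²

111 km²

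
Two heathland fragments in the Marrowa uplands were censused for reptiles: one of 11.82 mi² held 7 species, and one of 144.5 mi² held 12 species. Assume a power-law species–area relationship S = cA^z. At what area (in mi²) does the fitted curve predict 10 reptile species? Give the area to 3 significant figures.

z = ln(12/7) / ln(144.5/11.82) = 0.5390 / 2.5035 = 0.2153
c = 7 / 11.82^0.2153 = 7 / 1.702 = 4.113
A = (10/4.113)^(1/0.2153) ⇒ ln A = ln(2.431)/0.2153 = 4.1264
A = e^4.1264 ≈ 61.96 mi²

62.0 mi²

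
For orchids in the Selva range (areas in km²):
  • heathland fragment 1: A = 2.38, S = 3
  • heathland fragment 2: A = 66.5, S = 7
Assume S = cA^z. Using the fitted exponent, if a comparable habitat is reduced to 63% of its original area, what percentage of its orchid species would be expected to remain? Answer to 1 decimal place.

z = ln(7/3) / ln(66.5/2.38) = 0.8473 / 3.3301 = 0.2544
S_new/S_old = (A_new/A_old)^z = 0.63^0.2544 = exp(0.2544 × -0.4620) = 0.8891

88.9%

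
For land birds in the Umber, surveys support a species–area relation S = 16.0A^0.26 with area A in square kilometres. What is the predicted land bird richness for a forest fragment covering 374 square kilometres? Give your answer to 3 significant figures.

S = 16 × 374^0.26 = 16 × 4.666 ≈ 74.66

74.7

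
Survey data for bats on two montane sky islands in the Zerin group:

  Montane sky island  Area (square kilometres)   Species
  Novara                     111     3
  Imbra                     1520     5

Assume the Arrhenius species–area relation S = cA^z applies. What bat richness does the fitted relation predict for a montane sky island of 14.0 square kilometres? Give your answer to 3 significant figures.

2.00

z = ln(5/3) / ln(1520/111) = 0.5108 / 2.6169 = 0.1952
c = 3 / 111^0.1952 = 3 / 2.508 = 1.196
S₃ = 1.196 × 14^0.1952 = 1.196 × 1.674 ≈ 2.003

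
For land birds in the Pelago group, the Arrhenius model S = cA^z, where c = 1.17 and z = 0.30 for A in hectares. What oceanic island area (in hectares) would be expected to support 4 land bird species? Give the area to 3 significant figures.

4 = 1.17 × A^0.3  ⇒  A^0.3 = 4/1.17 = 3.419
ln A = ln(3.419) / 0.3 = 1.2293 / 0.3 = 4.0976
A = e^4.0976 ≈ 60.2 hectares

60.2 hectares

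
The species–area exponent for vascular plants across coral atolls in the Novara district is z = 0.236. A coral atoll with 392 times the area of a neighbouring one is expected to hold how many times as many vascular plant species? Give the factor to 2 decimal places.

4.09

S₂/S₁ = (A₂/A₁)^z = 392^0.236
ln(S₂/S₁) = 0.236 × ln 392 = 0.236 × 5.9713 = 1.4092
S₂/S₁ = e^1.4092 ≈ 4.093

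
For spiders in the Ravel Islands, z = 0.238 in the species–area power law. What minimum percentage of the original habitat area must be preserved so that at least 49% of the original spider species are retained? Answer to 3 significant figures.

Need (A_new/A_old)^0.238 = 0.49, so A_new/A_old = 0.49^(1/0.238) = 0.49^4.202
ln(A_new/A_old) = ln 0.49 / 0.238 = -0.7133 / 0.238 = -2.9973
A_new/A_old = e^-2.9973 ≈ 0.04992

4.99%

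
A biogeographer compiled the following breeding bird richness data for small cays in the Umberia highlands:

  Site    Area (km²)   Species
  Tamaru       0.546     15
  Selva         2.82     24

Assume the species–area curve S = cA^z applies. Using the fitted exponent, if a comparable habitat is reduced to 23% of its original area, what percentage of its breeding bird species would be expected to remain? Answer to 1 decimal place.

65.7%

z = ln(24/15) / ln(2.82/0.546) = 0.4700 / 1.6419 = 0.2863
S_new/S_old = (A_new/A_old)^z = 0.23^0.2863 = exp(0.2863 × -1.4697) = 0.6566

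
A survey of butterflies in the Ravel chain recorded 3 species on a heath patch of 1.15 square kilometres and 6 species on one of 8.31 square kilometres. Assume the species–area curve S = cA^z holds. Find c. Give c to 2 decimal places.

z = ln(S₂/S₁) / ln(A₂/A₁) = ln(6/3) / ln(8.31/1.15) = 0.6931 / 1.9777 = 0.3505
c = S₁ / A₁^z = 3 / 1.15^0.3505 = 3 / 1.05 = 2.857

2.86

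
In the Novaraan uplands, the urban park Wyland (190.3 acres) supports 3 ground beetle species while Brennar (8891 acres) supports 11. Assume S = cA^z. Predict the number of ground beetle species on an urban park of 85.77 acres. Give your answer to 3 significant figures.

z = ln(11/3) / ln(8891/190.3) = 1.2993 / 3.8442 = 0.3380
c = 3 / 190.3^0.3380 = 3 / 5.894 = 0.509
S₃ = 0.509 × 85.77^0.3380 = 0.509 × 4.502 ≈ 2.292

2.29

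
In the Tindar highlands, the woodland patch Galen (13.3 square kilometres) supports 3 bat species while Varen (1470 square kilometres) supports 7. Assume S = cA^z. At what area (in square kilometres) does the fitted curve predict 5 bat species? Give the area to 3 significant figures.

z = ln(7/3) / ln(1470/13.3) = 0.8473 / 4.7053 = 0.1801
c = 3 / 13.3^0.1801 = 3 / 1.594 = 1.883
A = (5/1.883)^(1/0.1801) ⇒ ln A = ln(2.656)/0.1801 = 5.4245
A = e^5.4245 ≈ 226.9 square kilometres

227 square kilometres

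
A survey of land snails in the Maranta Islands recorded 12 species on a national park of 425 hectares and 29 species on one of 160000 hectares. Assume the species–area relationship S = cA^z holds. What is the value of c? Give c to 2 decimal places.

z = ln(S₂/S₁) / ln(A₂/A₁) = ln(29/12) / ln(160000/425) = 0.8824 / 5.9308 = 0.1488
c = S₁ / A₁^z = 12 / 425^0.1488 = 12 / 2.461 = 4.877

4.88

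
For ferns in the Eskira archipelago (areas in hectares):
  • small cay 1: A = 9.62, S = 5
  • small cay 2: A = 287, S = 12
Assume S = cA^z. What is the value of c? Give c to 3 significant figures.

z = ln(S₂/S₁) / ln(A₂/A₁) = ln(12/5) / ln(287/9.62) = 0.8755 / 3.3956 = 0.2578
c = S₁ / A₁^z = 5 / 9.62^0.2578 = 5 / 1.793 = 2.789

2.79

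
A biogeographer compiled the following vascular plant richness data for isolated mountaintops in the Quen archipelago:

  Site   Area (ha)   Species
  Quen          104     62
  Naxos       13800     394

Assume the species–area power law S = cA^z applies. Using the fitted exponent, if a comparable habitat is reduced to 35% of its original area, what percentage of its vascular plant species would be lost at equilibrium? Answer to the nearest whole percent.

z = ln(394/62) / ln(13800/104) = 1.8492 / 4.8880 = 0.3783
S_new/S_old = (A_new/A_old)^z = 0.35^0.3783 = exp(0.3783 × -1.0498) = 0.6722
Fraction lost = 1 − 0.6722 = 0.3278

33%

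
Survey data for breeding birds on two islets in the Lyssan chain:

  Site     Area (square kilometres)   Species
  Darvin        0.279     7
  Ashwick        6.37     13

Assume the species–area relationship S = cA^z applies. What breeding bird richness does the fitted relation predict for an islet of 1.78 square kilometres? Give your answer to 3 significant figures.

10.1

z = ln(13/7) / ln(6.37/0.279) = 0.6190 / 3.1281 = 0.1979
c = 7 / 0.279^0.1979 = 7 / 0.7768 = 9.012
S₃ = 9.012 × 1.78^0.1979 = 9.012 × 1.121 ≈ 10.1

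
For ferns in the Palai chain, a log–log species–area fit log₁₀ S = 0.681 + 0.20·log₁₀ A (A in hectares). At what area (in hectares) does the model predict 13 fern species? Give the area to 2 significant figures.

13 = 4.797 × A^0.2  ⇒  A^0.2 = 13/4.797 = 2.71
ln A = ln(2.71) / 0.2 = 0.9969 / 0.2 = 4.9844
A = e^4.9844 ≈ 146.1 hectares

150 hectares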